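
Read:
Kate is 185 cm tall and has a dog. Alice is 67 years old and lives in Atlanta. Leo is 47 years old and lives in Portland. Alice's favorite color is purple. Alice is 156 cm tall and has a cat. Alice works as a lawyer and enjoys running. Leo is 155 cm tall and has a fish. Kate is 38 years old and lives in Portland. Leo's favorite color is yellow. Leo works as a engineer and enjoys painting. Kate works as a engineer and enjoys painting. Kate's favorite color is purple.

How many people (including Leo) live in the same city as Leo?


Leo lives in Portland. Count = 2

2


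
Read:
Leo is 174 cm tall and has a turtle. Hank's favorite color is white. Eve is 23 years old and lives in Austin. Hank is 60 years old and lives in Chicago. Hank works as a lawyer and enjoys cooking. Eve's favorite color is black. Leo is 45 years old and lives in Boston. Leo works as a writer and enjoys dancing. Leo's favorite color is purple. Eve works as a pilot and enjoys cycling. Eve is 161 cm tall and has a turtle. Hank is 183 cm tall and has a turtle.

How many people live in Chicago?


Count in Chicago: 1

1


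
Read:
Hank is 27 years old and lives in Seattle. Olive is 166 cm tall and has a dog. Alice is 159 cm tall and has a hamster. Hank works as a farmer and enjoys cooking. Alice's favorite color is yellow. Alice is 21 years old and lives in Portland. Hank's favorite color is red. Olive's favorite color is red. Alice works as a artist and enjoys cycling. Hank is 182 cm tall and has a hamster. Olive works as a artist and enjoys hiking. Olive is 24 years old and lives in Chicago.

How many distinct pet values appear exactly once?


Unique pet values: 1

1


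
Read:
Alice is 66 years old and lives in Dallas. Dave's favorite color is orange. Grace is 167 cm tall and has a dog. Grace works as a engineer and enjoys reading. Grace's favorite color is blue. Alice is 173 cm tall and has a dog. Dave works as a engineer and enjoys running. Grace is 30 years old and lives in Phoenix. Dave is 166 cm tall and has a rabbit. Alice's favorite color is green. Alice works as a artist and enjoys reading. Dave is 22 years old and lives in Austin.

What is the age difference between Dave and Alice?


|22 - 66| = 44

44


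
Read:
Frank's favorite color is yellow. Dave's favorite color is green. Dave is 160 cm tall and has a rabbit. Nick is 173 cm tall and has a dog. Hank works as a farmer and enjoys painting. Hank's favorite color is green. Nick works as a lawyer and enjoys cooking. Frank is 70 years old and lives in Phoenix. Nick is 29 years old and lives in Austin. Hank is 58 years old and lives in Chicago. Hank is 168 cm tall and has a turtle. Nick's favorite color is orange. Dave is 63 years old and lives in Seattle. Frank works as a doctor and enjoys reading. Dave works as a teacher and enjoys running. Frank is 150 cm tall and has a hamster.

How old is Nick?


Nick is 29 years old

29


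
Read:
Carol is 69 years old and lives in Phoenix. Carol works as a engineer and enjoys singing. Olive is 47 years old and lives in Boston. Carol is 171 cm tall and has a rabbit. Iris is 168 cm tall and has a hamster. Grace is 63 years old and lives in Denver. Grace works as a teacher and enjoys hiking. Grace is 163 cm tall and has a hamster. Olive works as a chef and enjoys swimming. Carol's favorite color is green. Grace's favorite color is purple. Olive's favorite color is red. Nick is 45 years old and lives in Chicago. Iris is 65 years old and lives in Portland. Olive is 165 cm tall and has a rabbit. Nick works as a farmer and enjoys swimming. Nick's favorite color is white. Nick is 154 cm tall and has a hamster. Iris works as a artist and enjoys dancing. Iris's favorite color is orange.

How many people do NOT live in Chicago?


Not in Chicago: 4

4


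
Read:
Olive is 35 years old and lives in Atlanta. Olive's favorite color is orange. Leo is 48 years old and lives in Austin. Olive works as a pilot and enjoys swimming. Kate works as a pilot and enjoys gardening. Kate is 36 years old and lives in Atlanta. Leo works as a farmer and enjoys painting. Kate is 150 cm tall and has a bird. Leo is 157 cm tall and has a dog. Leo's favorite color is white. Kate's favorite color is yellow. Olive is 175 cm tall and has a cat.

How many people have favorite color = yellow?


Count: 1

1


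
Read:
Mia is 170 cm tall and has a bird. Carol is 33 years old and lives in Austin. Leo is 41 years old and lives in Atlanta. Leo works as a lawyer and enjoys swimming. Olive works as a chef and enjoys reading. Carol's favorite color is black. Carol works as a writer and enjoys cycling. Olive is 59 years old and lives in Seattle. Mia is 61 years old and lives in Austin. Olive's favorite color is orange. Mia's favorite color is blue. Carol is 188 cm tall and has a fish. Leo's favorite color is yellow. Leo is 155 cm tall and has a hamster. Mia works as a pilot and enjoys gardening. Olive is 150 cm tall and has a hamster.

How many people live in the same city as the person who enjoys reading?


Person with hobby reading is Olive, city Seattle. Count = 1

1


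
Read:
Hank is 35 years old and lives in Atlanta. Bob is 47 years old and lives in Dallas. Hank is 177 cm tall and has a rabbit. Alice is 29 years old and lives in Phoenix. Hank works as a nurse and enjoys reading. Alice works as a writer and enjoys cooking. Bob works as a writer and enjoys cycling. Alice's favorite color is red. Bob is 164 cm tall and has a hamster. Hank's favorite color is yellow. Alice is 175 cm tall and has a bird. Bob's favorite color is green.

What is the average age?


Sum=111, n=3, avg=37

37


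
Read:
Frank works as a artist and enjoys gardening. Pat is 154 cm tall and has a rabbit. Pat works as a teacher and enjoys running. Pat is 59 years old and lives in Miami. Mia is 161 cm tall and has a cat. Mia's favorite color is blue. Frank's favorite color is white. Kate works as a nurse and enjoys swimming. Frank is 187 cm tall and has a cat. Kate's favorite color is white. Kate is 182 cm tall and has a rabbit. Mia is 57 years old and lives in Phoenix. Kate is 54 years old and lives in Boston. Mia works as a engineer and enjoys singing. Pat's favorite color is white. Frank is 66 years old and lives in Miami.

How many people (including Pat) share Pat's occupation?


Pat is a teacher. Count = 1

1


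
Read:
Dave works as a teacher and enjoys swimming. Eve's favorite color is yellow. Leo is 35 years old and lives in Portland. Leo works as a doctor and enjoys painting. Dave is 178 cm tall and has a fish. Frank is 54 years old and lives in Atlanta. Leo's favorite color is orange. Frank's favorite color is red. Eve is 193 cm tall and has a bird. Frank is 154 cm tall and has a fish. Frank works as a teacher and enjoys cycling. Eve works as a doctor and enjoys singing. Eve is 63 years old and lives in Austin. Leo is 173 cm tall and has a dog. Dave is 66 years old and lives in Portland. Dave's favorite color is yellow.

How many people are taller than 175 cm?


Taller than 175: 2

2


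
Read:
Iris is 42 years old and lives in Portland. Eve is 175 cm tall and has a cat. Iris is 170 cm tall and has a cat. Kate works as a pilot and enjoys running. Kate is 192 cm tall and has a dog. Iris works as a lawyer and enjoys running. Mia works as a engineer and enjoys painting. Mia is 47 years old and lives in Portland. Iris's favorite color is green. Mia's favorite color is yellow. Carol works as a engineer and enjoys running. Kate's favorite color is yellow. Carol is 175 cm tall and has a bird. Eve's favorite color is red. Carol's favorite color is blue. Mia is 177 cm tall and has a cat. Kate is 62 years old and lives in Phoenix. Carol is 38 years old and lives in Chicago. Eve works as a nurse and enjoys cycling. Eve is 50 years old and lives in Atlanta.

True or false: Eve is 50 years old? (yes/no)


Eve is actually 50. yes

yes


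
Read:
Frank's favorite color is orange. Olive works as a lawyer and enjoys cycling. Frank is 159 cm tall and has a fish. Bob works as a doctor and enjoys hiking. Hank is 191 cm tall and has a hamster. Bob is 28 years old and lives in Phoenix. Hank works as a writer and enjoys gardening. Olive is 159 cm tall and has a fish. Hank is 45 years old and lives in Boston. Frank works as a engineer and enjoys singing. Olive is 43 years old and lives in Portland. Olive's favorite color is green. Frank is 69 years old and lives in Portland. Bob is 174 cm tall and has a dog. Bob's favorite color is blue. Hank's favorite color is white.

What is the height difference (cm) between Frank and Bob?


|159 - 174| = 15

15


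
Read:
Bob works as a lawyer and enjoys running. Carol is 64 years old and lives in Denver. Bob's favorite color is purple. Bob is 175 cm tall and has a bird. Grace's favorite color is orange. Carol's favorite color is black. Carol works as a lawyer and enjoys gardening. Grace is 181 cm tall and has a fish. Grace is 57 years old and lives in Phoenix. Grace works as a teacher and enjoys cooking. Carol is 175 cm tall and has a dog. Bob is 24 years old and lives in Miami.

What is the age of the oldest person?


Oldest: Carol at 64

64


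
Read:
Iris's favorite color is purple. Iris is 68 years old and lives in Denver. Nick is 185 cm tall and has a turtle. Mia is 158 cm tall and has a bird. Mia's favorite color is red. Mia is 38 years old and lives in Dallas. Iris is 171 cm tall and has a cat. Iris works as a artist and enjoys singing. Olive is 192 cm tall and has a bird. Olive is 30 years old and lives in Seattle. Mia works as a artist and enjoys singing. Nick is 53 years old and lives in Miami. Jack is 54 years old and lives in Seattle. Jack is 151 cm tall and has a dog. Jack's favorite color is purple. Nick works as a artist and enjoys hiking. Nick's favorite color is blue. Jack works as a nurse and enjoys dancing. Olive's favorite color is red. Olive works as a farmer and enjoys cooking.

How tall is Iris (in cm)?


Iris is 171 cm tall

171


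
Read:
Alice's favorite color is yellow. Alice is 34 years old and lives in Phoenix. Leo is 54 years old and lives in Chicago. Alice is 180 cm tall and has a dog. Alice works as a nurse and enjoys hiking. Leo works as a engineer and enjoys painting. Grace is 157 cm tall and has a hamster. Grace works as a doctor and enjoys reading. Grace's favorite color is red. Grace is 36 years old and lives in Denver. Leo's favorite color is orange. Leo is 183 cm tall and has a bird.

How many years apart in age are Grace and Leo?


36 vs 54, diff = 18

18


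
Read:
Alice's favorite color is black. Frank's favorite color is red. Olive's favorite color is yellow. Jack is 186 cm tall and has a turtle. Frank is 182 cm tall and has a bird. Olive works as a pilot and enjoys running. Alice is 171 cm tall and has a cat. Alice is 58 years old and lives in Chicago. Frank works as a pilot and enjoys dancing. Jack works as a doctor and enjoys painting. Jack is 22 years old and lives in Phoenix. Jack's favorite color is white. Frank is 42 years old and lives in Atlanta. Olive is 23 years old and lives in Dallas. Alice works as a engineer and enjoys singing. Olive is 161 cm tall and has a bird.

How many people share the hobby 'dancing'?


Count: 1

1


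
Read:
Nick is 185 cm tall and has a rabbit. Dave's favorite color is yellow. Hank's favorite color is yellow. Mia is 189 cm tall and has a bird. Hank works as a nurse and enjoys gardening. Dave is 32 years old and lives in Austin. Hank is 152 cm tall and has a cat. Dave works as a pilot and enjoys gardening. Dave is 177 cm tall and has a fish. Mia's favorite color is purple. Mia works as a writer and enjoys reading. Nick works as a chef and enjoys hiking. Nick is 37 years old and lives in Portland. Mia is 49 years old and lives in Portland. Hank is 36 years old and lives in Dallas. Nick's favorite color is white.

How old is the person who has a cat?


Person with cat is Hank, age 36

36


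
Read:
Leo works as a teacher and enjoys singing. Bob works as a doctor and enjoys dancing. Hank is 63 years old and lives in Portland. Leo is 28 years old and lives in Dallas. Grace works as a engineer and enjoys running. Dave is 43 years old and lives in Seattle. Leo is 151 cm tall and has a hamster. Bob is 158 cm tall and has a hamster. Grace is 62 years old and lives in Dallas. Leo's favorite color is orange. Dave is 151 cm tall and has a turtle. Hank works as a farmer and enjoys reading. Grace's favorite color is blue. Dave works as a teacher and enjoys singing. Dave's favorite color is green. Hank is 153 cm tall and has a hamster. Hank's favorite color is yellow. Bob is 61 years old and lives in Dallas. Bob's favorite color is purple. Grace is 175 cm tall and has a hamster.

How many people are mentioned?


People: Hank, Grace, Leo, Dave, Bob. Count = 5

5


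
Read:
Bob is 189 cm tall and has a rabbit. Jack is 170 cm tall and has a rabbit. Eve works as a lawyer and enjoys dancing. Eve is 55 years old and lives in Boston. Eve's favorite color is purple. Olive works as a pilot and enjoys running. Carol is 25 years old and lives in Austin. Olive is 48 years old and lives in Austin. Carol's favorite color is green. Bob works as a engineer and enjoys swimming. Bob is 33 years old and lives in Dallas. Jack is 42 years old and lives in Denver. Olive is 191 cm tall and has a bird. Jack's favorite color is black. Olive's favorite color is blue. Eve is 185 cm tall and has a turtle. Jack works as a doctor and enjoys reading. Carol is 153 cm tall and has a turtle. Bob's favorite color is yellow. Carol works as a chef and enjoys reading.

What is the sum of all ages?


25+42+33+55+48 = 203

203


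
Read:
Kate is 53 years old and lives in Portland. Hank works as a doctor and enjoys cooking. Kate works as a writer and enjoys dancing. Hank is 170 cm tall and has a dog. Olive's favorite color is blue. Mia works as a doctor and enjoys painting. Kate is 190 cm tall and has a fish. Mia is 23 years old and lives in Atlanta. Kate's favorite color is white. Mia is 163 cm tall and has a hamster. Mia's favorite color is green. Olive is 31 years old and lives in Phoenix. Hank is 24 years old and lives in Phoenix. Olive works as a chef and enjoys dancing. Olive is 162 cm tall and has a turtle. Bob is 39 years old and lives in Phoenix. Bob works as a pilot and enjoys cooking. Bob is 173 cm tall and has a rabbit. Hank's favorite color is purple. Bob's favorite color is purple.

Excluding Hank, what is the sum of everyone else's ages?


Sum (excluding Hank): 146

146


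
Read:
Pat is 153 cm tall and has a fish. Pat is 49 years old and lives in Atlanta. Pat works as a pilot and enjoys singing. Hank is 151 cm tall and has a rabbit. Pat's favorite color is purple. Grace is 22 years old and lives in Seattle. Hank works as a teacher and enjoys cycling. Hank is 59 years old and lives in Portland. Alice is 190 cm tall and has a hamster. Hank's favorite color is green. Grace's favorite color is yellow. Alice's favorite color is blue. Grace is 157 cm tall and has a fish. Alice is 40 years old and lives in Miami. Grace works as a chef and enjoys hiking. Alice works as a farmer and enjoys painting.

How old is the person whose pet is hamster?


Person with pet=hamster is Alice, age 40

40


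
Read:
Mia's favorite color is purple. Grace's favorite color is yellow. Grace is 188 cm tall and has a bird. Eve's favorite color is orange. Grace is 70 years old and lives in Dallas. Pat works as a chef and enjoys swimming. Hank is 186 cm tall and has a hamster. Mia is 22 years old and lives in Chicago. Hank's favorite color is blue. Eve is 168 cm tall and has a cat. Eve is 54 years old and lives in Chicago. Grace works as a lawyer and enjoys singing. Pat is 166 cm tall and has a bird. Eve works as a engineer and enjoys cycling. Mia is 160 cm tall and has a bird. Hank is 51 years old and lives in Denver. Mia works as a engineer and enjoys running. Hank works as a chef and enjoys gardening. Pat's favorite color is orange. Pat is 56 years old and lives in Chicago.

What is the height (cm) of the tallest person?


Tallest: Grace at 188 cm

188


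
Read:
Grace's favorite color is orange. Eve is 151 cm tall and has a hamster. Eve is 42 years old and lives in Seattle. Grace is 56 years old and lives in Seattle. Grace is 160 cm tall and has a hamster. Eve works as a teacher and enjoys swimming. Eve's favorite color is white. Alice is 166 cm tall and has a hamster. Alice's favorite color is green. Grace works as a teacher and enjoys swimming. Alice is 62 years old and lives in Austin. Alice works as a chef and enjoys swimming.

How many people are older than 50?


Filter: 2

2


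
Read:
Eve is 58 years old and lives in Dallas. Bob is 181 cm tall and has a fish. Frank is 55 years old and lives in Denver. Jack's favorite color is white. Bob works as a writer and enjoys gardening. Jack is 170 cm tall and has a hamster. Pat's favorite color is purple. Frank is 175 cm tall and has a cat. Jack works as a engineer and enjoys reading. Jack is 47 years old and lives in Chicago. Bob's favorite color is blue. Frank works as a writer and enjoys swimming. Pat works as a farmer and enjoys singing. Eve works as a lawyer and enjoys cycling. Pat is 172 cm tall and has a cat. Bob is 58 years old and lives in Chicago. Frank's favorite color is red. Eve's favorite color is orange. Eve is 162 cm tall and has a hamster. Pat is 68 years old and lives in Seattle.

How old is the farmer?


The farmer is Pat, age 68

68


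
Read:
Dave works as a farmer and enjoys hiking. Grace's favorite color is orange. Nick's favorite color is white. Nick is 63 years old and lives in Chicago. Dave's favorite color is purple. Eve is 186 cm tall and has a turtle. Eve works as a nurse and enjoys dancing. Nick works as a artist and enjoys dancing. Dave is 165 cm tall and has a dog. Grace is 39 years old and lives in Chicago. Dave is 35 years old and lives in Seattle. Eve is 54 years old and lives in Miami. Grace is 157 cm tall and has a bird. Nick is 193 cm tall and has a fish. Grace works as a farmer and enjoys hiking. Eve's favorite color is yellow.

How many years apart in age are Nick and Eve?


63 vs 54, diff = 9

9


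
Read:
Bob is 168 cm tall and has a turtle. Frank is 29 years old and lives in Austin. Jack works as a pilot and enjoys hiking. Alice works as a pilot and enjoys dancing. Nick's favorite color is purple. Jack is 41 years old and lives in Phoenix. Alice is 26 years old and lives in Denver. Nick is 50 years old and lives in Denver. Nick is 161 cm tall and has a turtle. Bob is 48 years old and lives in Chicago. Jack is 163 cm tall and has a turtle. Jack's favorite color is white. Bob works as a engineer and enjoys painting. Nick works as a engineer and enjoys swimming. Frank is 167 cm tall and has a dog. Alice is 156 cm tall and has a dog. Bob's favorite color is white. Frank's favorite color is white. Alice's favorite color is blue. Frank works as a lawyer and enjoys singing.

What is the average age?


Sum=194, n=5, avg=38.8

38.8


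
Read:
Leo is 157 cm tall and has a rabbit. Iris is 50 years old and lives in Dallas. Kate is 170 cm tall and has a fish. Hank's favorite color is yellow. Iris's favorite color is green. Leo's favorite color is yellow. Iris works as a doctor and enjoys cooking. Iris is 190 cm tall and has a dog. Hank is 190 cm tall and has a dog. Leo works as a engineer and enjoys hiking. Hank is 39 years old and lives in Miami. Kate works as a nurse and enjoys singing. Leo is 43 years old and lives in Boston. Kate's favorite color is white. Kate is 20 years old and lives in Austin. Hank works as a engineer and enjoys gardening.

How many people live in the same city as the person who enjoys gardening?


Person with hobby gardening is Hank, city Miami. Count = 1

1


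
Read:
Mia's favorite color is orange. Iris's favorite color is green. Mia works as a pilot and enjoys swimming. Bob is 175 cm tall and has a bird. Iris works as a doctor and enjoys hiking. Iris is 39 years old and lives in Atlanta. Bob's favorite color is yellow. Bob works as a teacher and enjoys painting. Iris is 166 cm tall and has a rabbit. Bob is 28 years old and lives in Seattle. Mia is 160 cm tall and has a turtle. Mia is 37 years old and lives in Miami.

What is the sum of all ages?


28+39+37 = 104

104


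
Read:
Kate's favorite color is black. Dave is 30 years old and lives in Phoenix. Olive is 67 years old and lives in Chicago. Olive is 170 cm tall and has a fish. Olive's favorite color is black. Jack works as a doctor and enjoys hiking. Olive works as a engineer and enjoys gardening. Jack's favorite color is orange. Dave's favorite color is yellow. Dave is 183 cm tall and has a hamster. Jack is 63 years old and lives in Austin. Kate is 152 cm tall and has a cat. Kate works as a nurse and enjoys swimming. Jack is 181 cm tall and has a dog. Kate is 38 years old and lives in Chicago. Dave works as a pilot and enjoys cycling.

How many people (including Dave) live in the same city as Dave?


Dave lives in Phoenix. Count = 1

1


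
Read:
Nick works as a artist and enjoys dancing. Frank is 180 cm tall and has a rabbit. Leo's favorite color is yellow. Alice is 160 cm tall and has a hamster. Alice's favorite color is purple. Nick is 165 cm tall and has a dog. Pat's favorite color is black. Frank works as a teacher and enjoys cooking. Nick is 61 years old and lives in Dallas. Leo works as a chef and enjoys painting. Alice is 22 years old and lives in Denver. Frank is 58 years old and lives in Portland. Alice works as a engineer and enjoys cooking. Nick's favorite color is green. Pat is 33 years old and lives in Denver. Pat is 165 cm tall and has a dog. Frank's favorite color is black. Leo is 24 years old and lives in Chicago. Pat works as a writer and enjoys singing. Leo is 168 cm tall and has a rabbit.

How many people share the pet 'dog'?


Count: 2

2


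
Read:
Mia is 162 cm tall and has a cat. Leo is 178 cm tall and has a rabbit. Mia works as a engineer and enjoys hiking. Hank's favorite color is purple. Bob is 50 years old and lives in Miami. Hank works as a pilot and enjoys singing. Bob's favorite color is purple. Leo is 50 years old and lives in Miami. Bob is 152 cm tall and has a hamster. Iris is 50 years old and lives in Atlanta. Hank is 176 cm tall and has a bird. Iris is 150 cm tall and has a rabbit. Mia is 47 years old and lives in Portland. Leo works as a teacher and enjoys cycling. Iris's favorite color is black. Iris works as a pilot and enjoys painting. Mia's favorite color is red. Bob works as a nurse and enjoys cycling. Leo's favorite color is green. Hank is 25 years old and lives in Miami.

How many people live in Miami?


Count in Miami: 3

3


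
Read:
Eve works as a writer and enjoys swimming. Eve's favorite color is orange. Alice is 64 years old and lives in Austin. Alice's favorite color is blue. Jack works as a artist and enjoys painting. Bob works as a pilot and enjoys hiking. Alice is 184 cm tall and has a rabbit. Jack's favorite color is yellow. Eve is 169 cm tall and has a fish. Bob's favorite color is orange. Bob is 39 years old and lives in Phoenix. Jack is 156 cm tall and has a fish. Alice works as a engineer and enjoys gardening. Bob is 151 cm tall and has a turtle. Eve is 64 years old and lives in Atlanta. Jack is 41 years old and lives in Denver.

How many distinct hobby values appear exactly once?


Unique hobby values: 4

4


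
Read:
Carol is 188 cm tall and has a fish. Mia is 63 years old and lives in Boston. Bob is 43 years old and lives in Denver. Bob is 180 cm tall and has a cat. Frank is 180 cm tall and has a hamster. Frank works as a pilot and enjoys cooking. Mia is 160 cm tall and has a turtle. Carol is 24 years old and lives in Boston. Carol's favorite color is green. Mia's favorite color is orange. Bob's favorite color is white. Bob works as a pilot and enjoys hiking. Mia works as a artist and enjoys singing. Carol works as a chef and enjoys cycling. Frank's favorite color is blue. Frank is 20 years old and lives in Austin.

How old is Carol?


Carol is 24 years old

24


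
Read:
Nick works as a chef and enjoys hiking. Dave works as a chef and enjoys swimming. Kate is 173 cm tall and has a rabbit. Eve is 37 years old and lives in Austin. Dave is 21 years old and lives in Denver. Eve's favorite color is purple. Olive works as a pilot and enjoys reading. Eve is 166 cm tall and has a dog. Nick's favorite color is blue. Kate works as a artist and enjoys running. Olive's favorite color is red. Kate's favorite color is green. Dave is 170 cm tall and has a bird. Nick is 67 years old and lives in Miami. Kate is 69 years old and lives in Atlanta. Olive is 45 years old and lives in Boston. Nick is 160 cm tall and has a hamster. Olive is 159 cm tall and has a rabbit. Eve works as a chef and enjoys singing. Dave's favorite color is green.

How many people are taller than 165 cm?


Taller than 165: 3

3


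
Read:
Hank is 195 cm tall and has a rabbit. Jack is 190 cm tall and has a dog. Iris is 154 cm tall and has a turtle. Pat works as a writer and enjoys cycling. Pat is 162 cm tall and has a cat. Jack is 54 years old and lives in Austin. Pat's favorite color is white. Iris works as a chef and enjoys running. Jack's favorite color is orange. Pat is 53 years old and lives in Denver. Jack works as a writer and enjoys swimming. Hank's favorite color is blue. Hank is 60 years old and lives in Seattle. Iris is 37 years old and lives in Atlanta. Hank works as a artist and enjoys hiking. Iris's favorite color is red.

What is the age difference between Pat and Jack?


|53 - 54| = 1

1


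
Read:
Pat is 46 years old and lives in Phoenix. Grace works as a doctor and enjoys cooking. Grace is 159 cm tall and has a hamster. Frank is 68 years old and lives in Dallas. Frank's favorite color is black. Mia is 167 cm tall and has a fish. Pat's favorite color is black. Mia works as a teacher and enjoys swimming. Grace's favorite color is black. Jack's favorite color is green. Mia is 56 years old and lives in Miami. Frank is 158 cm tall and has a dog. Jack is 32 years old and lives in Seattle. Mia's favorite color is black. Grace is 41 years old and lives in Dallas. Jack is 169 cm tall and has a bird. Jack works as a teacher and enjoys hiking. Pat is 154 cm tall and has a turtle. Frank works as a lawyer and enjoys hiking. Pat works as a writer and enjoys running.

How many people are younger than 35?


Filter: 1

1


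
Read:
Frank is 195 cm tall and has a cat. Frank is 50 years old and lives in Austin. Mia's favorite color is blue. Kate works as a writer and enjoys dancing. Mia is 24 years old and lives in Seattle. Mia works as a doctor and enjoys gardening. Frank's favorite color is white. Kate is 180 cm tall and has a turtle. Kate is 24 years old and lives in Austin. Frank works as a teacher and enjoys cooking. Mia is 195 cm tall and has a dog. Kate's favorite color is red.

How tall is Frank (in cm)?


Frank is 195 cm tall

195


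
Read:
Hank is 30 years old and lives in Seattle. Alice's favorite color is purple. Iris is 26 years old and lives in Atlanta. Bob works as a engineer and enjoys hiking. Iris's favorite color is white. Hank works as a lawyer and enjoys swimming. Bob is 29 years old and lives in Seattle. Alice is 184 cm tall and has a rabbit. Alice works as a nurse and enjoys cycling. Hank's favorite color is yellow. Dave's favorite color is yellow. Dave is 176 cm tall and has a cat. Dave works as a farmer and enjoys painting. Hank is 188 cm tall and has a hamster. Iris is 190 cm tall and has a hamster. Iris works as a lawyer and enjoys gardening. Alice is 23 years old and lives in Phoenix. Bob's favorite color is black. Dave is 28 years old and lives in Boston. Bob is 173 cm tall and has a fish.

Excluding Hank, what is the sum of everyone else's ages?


Sum (excluding Hank): 106

106


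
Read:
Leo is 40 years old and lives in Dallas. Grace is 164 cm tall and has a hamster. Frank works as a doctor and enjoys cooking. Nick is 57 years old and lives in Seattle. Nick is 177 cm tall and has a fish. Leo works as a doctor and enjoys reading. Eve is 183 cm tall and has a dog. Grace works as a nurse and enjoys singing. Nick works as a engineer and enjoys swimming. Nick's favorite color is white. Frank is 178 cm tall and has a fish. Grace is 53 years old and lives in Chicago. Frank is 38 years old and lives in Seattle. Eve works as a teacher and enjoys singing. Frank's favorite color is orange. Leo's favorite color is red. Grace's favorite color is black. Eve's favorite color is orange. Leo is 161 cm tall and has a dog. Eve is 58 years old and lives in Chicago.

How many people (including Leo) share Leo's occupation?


Leo is a doctor. Count = 2

2


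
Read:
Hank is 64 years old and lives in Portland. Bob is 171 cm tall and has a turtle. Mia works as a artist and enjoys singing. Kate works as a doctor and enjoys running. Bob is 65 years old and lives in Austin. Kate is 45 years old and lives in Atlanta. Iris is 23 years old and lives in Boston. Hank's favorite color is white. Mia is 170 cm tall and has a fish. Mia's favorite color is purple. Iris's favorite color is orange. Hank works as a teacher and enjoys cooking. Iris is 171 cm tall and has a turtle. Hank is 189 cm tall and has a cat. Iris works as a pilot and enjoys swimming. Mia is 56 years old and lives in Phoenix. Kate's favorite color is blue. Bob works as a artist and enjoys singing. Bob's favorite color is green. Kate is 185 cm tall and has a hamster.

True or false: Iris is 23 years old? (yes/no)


Iris is actually 23. yes

yes


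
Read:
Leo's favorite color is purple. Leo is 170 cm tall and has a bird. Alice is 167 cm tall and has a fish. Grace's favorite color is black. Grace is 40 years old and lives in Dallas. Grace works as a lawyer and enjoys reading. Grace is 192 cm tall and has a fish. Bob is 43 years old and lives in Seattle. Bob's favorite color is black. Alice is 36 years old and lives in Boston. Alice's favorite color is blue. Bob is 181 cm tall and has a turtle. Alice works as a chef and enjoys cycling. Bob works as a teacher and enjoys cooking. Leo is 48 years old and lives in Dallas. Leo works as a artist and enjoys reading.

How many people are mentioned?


People: Alice, Bob, Leo, Grace. Count = 4

4


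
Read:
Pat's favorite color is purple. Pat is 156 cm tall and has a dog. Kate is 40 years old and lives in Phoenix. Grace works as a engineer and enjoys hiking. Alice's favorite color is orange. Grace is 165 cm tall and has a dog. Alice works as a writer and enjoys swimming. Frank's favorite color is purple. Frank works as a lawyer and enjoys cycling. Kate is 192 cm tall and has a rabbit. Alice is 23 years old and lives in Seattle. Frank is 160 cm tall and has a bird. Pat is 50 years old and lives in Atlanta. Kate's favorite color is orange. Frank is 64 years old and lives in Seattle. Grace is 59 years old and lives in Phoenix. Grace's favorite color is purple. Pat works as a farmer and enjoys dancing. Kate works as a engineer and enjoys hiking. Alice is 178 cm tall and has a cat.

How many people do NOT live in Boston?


Not in Boston: 5

5


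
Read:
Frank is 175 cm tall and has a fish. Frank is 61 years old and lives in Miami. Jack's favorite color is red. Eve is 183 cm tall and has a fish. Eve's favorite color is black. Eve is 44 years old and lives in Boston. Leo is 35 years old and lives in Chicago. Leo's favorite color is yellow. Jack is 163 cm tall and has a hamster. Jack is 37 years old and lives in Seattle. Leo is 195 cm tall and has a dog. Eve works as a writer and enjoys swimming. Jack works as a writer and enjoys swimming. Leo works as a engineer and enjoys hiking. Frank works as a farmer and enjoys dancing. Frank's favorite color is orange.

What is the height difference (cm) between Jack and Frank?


|163 - 175| = 12

12


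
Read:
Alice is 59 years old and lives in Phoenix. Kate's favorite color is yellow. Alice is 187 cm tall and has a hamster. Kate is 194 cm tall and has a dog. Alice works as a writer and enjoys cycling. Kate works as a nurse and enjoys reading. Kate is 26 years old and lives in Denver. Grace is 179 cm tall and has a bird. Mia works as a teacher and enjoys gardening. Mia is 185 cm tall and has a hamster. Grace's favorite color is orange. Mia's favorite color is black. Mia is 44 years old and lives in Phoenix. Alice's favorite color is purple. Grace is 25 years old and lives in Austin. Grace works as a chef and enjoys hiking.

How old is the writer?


The writer is Alice, age 59

59


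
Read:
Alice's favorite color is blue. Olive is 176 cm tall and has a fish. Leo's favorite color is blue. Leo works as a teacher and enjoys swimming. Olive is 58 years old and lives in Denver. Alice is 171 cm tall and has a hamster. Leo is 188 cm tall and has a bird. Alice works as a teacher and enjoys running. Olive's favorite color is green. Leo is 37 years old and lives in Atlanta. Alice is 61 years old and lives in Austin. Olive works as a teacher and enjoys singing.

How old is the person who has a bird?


Person with bird is Leo, age 37

37


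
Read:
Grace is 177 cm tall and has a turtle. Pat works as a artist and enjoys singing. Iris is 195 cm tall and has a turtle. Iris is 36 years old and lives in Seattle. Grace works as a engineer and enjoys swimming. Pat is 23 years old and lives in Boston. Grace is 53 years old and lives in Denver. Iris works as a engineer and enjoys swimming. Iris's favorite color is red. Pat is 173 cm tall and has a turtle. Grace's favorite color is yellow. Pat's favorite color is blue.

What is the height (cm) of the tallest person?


Tallest: Iris at 195 cm

195


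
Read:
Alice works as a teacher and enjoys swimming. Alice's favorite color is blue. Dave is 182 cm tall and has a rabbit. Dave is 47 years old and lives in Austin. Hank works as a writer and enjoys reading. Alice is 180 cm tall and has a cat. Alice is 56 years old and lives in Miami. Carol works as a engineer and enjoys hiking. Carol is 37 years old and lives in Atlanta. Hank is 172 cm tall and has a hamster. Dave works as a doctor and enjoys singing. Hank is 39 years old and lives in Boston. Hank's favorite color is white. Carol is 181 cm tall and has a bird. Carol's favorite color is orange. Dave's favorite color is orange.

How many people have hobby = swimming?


Count: 1

1


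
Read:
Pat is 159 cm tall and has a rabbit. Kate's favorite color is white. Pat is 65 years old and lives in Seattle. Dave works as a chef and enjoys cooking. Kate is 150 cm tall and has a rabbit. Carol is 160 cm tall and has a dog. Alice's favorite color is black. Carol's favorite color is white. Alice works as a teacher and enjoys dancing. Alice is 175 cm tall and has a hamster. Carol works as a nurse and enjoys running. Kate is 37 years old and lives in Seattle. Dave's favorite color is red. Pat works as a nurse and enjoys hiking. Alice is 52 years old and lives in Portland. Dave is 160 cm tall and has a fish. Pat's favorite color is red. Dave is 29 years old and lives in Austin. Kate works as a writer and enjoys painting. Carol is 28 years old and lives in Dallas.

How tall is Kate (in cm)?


Kate is 150 cm tall

150


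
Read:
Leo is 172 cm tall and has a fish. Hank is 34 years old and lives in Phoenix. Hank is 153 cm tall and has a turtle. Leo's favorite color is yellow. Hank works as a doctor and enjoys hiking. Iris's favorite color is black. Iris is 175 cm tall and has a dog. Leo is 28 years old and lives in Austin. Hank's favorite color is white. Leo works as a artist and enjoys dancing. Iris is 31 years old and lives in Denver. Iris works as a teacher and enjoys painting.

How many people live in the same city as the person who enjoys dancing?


Person with hobby dancing is Leo, city Austin. Count = 1

1


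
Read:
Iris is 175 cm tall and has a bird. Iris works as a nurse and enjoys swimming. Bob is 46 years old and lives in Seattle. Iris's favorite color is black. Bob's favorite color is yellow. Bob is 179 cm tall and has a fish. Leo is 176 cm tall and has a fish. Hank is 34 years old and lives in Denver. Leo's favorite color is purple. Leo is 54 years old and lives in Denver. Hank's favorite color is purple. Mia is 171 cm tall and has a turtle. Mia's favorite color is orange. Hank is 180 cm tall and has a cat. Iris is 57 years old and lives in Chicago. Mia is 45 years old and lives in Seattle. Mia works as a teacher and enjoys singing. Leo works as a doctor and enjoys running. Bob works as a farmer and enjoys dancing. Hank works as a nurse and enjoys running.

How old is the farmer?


The farmer is Bob, age 46

46


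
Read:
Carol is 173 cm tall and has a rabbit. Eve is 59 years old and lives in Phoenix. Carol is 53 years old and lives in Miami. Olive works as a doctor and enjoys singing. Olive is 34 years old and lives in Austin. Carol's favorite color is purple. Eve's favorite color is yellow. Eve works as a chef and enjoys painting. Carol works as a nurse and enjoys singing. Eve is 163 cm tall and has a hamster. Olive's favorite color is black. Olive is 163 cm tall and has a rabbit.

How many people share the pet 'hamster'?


Count: 1

1


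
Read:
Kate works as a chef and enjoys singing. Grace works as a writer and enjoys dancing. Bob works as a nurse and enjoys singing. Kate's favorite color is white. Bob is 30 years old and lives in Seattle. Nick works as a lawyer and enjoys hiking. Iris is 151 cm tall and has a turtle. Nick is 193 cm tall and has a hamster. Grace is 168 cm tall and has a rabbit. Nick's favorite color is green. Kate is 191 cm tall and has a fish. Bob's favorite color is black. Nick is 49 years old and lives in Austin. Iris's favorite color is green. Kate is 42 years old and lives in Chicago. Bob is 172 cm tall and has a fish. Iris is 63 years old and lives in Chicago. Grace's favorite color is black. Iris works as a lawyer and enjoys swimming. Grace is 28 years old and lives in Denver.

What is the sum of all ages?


42+49+28+63+30 = 212

212


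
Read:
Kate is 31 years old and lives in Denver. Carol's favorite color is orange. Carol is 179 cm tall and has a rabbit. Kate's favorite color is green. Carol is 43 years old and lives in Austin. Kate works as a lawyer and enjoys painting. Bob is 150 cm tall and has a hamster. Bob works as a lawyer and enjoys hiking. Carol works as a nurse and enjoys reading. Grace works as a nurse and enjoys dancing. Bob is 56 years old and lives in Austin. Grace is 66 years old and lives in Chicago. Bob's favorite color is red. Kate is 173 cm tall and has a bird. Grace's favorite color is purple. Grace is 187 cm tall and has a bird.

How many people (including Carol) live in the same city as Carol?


Carol lives in Austin. Count = 2

2


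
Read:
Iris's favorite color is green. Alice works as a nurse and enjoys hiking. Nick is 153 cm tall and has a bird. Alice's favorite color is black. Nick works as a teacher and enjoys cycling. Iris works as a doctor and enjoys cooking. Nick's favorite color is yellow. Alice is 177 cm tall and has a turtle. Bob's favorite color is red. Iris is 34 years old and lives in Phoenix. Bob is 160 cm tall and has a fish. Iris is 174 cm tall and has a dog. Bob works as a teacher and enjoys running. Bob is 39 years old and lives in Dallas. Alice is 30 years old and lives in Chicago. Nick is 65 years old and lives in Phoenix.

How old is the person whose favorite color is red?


Person with favorite color=red is Bob, age 39

39


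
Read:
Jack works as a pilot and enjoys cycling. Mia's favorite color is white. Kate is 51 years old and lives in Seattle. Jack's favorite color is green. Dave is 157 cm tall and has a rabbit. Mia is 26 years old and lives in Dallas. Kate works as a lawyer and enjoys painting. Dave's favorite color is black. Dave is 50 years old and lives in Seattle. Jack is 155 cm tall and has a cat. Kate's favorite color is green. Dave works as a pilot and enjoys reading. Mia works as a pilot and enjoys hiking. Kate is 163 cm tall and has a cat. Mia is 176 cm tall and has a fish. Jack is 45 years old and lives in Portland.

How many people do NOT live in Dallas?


Not in Dallas: 3

3


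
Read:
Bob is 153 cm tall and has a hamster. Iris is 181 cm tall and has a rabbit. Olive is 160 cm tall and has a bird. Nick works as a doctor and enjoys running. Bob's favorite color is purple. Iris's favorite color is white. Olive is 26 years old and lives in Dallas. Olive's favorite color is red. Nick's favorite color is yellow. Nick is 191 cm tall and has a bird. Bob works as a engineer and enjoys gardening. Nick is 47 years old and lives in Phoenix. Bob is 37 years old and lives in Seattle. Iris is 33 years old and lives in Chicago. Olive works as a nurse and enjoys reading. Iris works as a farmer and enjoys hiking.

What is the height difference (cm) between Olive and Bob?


|160 - 153| = 7

7
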